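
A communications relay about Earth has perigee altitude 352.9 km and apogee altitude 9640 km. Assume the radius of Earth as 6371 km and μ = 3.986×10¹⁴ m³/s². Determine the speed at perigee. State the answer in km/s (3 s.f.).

r_p = 6371 + 352.9 = 6723.9 km = 6.7239×10⁶ m.
r_a = 6371 + 9640 = 16011 km = 1.6011×10⁷ m.
Semi-major axis a = (r_p + r_a)/2 = 11367 km = 1.137×10⁷ m.
Vis-viva: v² = μ(2/r − 1/a) = 3.986×10¹⁴ × (2.974×10⁻⁷ − 8.797×10⁻⁸) = 8.350×10⁷ m²/s².
v = 9138 m/s = 9.138 km/s.

v ≈ 9.14 km/s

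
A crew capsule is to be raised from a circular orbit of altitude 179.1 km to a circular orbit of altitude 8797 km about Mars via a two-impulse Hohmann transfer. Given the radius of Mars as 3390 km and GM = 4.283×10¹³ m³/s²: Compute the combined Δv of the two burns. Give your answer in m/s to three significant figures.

Δv_total ≈ 1460 m/s

r₁ = 3390 + 179.1 = 3569.1 km = 3.5691×10⁶ m.
r₂ = 3390 + 8797 = 12187 km = 1.2187×10⁷ m.
Transfer ellipse a_t = (r₁ + r₂)/2 = 7.878×10⁶ m.
At r₁: circular v_c1 = √(μ/r₁) = 3464 m/s; transfer-periapsis v_p = √[μ(2/r₁ − 1/a_t)] = 4309 m/s.
Δv₁ = v_p − v_c1 = 844.4 m/s.
At r₂: circular v_c2 = √(μ/r₂) = 1875 m/s; transfer-apoapsis v_a = √[μ(2/r₂ − 1/a_t)] = 1262 m/s.
Δv₂ = v_c2 − v_a = 612.9 m/s.
Total Δv = Δv₁ + Δv₂ = 1457 m/s.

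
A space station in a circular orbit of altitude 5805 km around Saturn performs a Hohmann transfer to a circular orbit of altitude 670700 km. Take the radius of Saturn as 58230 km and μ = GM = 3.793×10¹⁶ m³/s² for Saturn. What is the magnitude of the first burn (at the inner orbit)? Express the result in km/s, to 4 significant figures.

r₁ = 58230 + 5805 = 64035 km = 6.4035×10⁷ m.
r₂ = 58230 + 670700 = 728930 km = 7.2893×10⁸ m.
Transfer ellipse a_t = (r₁ + r₂)/2 = 3.965×10⁸ m.
At r₁: circular v_c1 = √(μ/r₁) = 24340 m/s; transfer-perikrone v_p = √[μ(2/r₁ − 1/a_t)] = 33000 m/s.
Δv₁ = v_p − v_c1 = 8662 m/s.
= 8.662 km/s.

Δv ≈ 8.662 km/s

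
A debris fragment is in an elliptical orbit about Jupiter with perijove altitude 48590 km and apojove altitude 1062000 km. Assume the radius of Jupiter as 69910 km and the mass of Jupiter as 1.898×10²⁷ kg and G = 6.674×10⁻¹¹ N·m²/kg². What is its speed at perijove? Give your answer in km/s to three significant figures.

μ = GM = 6.674×10⁻¹¹ × 1.898×10²⁷ = 1.267×10¹⁷ m³/s².
r_p = 69910 + 48590 = 118500 km = 1.1850×10⁸ m.
r_a = 69910 + 1062000 = 1131900 km = 1.1319×10⁹ m.
Semi-major axis a = (r_p + r_a)/2 = 6.2520×10⁵ km = 6.252×10⁸ m.
Vis-viva: v² = μ(2/r − 1/a) = 1.267×10¹⁷ × (1.688×10⁻⁸ − 1.599×10⁻⁹) = 1.935×10⁹ m²/s².
v = 43990 m/s = 43.99 km/s.

v ≈ 44.0 km/s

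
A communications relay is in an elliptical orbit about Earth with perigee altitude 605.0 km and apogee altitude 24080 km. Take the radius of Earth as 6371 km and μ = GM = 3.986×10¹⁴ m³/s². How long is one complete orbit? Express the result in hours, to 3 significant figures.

T ≈ 7.08 hours

r_p = 6371 + 605.0 = 6976.0 km = 6.9760×10⁶ m.
r_a = 6371 + 24080 = 30451 km = 3.0451×10⁷ m.
Semi-major axis a = (r_p + r_a)/2 = (6976.0 + 30451)/2 = 18714 km = 1.871×10⁷ m.
By Kepler's third law T = 2π√(a³/μ) = 2π × 4.055×10³ = 2.548×10⁴ s.
= 7.077 hours.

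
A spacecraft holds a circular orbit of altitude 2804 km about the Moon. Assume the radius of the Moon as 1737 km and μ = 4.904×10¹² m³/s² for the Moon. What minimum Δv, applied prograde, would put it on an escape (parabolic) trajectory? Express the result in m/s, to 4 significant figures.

Δv ≈ 430.5 m/s

r = 1737 + 2804 = 4541.0 km = 4.5410×10⁶ m.
Circular speed v_c = √(μ/r) = 1039 m/s.
Escape speed v_esc = √(2μ/r) = √2 × v_c = 1470 m/s.
Δv = v_esc − v_c = 430.5 m/s.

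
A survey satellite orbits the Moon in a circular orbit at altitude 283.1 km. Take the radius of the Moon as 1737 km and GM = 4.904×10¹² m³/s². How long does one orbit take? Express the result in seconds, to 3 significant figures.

r = 1737 + 283.1 = 2020.1 km = 2.0201×10⁶ m.
Kepler's third law: T = 2π√(r³/μ) = 2π√((2.020×10⁶)³ / 4.904×10¹²).
r³/μ = 1.681×10⁶ s², so T = 2π × 1.297×10³ = 8.146×10³ s.

T ≈ 8150 seconds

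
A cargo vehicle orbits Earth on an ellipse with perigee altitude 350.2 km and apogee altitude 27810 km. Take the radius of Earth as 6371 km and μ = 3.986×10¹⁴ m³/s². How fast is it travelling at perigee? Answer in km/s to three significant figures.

r_p = 6371 + 350.2 = 6721.2 km = 6.7212×10⁶ m.
r_a = 6371 + 27810 = 34181 km = 3.4181×10⁷ m.
Semi-major axis a = (r_p + r_a)/2 = 20451 km = 2.045×10⁷ m.
Vis-viva: v² = μ(2/r − 1/a) = 3.986×10¹⁴ × (2.976×10⁻⁷ − 4.890×10⁻⁸) = 9.912×10⁷ m²/s².
v = 9956 m/s = 9.956 km/s.

v ≈ 9.96 km/s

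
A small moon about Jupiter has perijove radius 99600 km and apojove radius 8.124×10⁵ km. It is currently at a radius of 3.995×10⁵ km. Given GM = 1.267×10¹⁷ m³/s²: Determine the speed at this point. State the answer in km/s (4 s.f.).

v ≈ 18.88 km/s

Semi-major axis a = (r_p + r_a)/2 = 4.5600×10⁵ km = 4.560×10⁸ m.
Vis-viva: v² = μ(2/r − 1/a) = 1.267×10¹⁷ × (5.006×10⁻⁹ − 2.193×10⁻⁹) = 3.564×10⁸ m²/s².
v = 18880 m/s = 18.88 km/s.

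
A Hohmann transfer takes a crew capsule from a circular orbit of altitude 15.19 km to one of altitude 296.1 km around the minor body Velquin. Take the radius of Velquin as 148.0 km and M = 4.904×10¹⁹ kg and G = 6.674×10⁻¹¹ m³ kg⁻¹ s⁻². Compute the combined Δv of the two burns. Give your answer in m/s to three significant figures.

Δv_total ≈ 52.6 m/s

μ = GM = 6.674×10⁻¹¹ × 4.904×10¹⁹ = 3.273×10⁹ m³/s².
r₁ = 148.0 + 15.19 = 163.19 km = 1.6319×10⁵ m.
r₂ = 148.0 + 296.1 = 444.10 km = 4.4410×10⁵ m.
Transfer ellipse a_t = (r₁ + r₂)/2 = 3.036×10⁵ m.
At r₁: circular v_c1 = √(μ/r₁) = 141.6 m/s; transfer-periapsis v_p = √[μ(2/r₁ − 1/a_t)] = 171.3 m/s.
Δv₁ = v_p − v_c1 = 29.65 m/s.
At r₂: circular v_c2 = √(μ/r₂) = 85.85 m/s; transfer-apoapsis v_a = √[μ(2/r₂ − 1/a_t)] = 62.93 m/s.
Δv₂ = v_c2 − v_a = 22.91 m/s.
Total Δv = Δv₁ + Δv₂ = 52.56 m/s.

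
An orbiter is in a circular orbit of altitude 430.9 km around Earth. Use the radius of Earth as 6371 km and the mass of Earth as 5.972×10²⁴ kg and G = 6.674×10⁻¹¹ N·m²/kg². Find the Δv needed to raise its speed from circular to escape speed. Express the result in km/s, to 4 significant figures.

μ = GM = 6.674×10⁻¹¹ × 5.972×10²⁴ = 3.986×10¹⁴ m³/s².
r = 6371 + 430.9 = 6801.9 km = 6.8019×10⁶ m.
Circular speed v_c = √(μ/r) = 7655 m/s.
Escape speed v_esc = √(2μ/r) = √2 × v_c = 10830 m/s.
Δv = v_esc − v_c = 3171 m/s = 3.171 km/s.

Δv ≈ 3.171 km/s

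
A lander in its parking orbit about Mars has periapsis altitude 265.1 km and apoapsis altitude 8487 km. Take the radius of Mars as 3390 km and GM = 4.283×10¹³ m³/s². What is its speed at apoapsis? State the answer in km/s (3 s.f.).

v ≈ 1.30 km/s

r_p = 3390 + 265.1 = 3655.1 km = 3.6551×10⁶ m.
r_a = 3390 + 8487 = 11877 km = 1.1877×10⁷ m.
Semi-major axis a = (r_p + r_a)/2 = 7766.1 km = 7.766×10⁶ m.
Vis-viva: v² = μ(2/r − 1/a) = 4.283×10¹³ × (1.684×10⁻⁷ − 1.288×10⁻⁷) = 1.697×10⁶ m²/s².
v = 1303 m/s = 1.303 km/s.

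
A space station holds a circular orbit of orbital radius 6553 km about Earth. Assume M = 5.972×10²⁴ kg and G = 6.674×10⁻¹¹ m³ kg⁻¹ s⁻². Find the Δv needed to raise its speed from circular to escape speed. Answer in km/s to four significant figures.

Δv ≈ 3.230 km/s

μ = GM = 6.674×10⁻¹¹ × 5.972×10²⁴ = 3.986×10¹⁴ m³/s².
r = 6553 km = 6.553×10⁶ m.
Circular speed v_c = √(μ/r) = 7799 m/s.
Escape speed v_esc = √(2μ/r) = √2 × v_c = 11030 m/s.
Δv = v_esc − v_c = 3230 m/s = 3.230 km/s.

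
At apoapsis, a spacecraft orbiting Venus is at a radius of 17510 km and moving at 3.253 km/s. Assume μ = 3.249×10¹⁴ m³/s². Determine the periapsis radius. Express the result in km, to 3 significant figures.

r_a = 1.751×10⁷ m.
Specific energy ε = v²/2 − μ/r = -1.326×10⁷ J/kg, so a = −μ/(2ε) = 1.225×10⁷ m.
The apsides satisfy r_p + r_a = 2a, so the periapsis radius is 2a − r_a = 6.985×10⁶ m = 6984.7 km.

periapsis radius ≈ 6980 km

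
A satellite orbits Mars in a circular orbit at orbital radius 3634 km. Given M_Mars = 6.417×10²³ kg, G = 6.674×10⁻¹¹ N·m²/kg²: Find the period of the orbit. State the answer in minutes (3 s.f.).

T ≈ 111 minutes

μ = GM = 6.674×10⁻¹¹ × 6.417×10²³ = 4.283×10¹³ m³/s².
r = 3634 km = 3.634×10⁶ m.
Kepler's third law: T = 2π√(r³/μ) = 2π√((3.634×10⁶)³ / 4.283×10¹³).
r³/μ = 1.121×10⁶ s², so T = 2π × 1.059×10³ = 6.651×10³ s.
Converting: 6.651×10³ s ÷ 60.00 = 110.9 minutes.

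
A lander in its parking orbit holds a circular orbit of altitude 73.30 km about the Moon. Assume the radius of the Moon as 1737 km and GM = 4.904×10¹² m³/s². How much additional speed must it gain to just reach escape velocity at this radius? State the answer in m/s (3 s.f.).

r = 1737 + 73.30 = 1810.3 km = 1.8103×10⁶ m.
Circular speed v_c = √(μ/r) = 1646 m/s.
Escape speed v_esc = √(2μ/r) = √2 × v_c = 2328 m/s.
Δv = v_esc − v_c = 681.7 m/s.

Δv ≈ 682 m/s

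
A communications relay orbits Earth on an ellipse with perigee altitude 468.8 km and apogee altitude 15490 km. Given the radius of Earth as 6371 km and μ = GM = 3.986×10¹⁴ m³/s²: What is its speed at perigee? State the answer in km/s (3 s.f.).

v ≈ 9.42 km/s

r_p = 6371 + 468.8 = 6839.8 km = 6.8398×10⁶ m.
r_a = 6371 + 15490 = 21861 km = 2.1861×10⁷ m.
Semi-major axis a = (r_p + r_a)/2 = 14350 km = 1.435×10⁷ m.
Vis-viva: v² = μ(2/r − 1/a) = 3.986×10¹⁴ × (2.924×10⁻⁷ − 6.968×10⁻⁸) = 8.878×10⁷ m²/s².
v = 9422 m/s = 9.422 km/s.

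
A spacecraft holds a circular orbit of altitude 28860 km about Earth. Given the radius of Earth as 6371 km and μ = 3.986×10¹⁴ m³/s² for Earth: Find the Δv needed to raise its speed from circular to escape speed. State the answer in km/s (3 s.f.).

Δv ≈ 1.39 km/s

r = 6371 + 28860 = 35231 km = 3.5231×10⁷ m.
Circular speed v_c = √(μ/r) = 3364 m/s.
Escape speed v_esc = √(2μ/r) = √2 × v_c = 4757 m/s.
Δv = v_esc − v_c = 1393 m/s = 1.393 km/s.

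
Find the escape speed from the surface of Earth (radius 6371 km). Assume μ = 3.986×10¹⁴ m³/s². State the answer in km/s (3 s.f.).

r = R = 6.371×10⁶ m.
Escape speed v_esc = √(2μ/r) = √(2 × 3.986×10¹⁴ / 6.371×10⁶) = √(1.251×10⁸) = 11190 m/s.
= 11.19 km/s.

v_esc ≈ 11.2 km/s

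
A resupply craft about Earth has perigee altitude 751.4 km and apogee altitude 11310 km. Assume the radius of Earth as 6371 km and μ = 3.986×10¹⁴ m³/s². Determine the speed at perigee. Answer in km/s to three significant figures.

r_p = 6371 + 751.4 = 7122.4 km = 7.1224×10⁶ m.
r_a = 6371 + 11310 = 17681 km = 1.7681×10⁷ m.
Semi-major axis a = (r_p + r_a)/2 = 12402 km = 1.240×10⁷ m.
Vis-viva: v² = μ(2/r − 1/a) = 3.986×10¹⁴ × (2.808×10⁻⁷ − 8.063×10⁻⁸) = 7.979×10⁷ m²/s².
v = 8932 m/s = 8.932 km/s.

v ≈ 8.93 km/s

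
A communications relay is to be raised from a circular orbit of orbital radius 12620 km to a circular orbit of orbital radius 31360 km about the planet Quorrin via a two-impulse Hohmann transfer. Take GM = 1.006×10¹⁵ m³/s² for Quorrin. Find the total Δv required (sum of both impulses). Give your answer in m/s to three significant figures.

Δv_total ≈ 3110 m/s

r₁ = 12620 km = 1.262×10⁷ m.
r₂ = 31360 km = 3.136×10⁷ m.
Transfer ellipse a_t = (r₁ + r₂)/2 = 2.199×10⁷ m.
At r₁: circular v_c1 = √(μ/r₁) = 8928 m/s; transfer-periapsis v_p = √[μ(2/r₁ − 1/a_t)] = 10660 m/s.
Δv₁ = v_p − v_c1 = 1734 m/s.
At r₂: circular v_c2 = √(μ/r₂) = 5664 m/s; transfer-apoapsis v_a = √[μ(2/r₂ − 1/a_t)] = 4291 m/s.
Δv₂ = v_c2 − v_a = 1373 m/s.
Total Δv = Δv₁ + Δv₂ = 3107 m/s.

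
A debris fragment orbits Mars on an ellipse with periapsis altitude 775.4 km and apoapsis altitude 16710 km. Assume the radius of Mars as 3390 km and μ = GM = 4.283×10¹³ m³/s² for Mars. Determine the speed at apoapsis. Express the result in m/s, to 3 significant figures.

r_p = 3390 + 775.4 = 4165.4 km = 4.1654×10⁶ m.
r_a = 3390 + 16710 = 20100 km = 2.0100×10⁷ m.
Semi-major axis a = (r_p + r_a)/2 = 12133 km = 1.213×10⁷ m.
Vis-viva: v² = μ(2/r − 1/a) = 4.283×10¹³ × (9.950×10⁻⁸ − 8.242×10⁻⁸) = 7.316×10⁵ m²/s².
v = 855.3 m/s.

v ≈ 855 m/s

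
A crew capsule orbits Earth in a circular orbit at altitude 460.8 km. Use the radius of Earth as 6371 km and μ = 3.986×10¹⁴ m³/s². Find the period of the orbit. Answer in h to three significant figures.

r = 6371 + 460.8 = 6831.8 km = 6.8318×10⁶ m.
Kepler's third law: T = 2π√(r³/μ) = 2π√((6.832×10⁶)³ / 3.986×10¹⁴).
r³/μ = 8.000×10⁵ s², so T = 2π × 8.944×10² = 5.620×10³ s.
Converting: 5.620×10³ s ÷ 3600 = 1.561 h.

T ≈ 1.56 h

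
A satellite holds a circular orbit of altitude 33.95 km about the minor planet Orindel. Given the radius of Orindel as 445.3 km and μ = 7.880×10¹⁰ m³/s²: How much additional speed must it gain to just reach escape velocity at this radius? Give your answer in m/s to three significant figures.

Δv ≈ 168 m/s

r = 445.3 + 33.95 = 479.25 km = 4.7925×10⁵ m.
Circular speed v_c = √(μ/r) = 405.5 m/s.
Escape speed v_esc = √(2μ/r) = √2 × v_c = 573.5 m/s.
Δv = v_esc − v_c = 168.0 m/s.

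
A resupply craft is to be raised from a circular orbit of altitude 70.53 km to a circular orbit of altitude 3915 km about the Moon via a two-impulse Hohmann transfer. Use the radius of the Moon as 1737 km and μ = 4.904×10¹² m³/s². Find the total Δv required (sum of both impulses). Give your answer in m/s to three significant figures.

Δv_total ≈ 664 m/s

r₁ = 1737 + 70.53 = 1807.5 km = 1.8075×10⁶ m.
r₂ = 1737 + 3915 = 5652.0 km = 5.6520×10⁶ m.
Transfer ellipse a_t = (r₁ + r₂)/2 = 3.730×10⁶ m.
At r₁: circular v_c1 = √(μ/r₁) = 1647 m/s; transfer-perilune v_p = √[μ(2/r₁ − 1/a_t)] = 2028 m/s.
Δv₁ = v_p − v_c1 = 380.5 m/s.
At r₂: circular v_c2 = √(μ/r₂) = 931.5 m/s; transfer-apolune v_a = √[μ(2/r₂ − 1/a_t)] = 648.4 m/s.
Δv₂ = v_c2 − v_a = 283.0 m/s.
Total Δv = Δv₁ + Δv₂ = 663.5 m/s.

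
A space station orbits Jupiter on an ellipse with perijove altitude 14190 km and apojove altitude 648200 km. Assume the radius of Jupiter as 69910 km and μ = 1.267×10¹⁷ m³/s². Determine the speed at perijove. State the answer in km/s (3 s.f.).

r_p = 69910 + 14190 = 84100 km = 8.4100×10⁷ m.
r_a = 69910 + 648200 = 718110 km = 7.1811×10⁸ m.
Semi-major axis a = (r_p + r_a)/2 = 4.0110×10⁵ km = 4.011×10⁸ m.
Vis-viva: v² = μ(2/r − 1/a) = 1.267×10¹⁷ × (2.378×10⁻⁸ − 2.493×10⁻⁹) = 2.697×10⁹ m²/s².
v = 51930 m/s = 51.93 km/s.

v ≈ 51.9 km/s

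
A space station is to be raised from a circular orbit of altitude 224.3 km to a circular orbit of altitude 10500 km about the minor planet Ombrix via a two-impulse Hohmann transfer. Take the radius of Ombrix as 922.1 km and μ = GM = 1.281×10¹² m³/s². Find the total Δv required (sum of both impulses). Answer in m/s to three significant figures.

Δv_total ≈ 560 m/s

r₁ = 922.1 + 224.3 = 1146.4 km = 1.1464×10⁶ m.
r₂ = 922.1 + 10500 = 11422 km = 1.1422×10⁷ m.
Transfer ellipse a_t = (r₁ + r₂)/2 = 6.284×10⁶ m.
At r₁: circular v_c1 = √(μ/r₁) = 1057 m/s; transfer-periapsis v_p = √[μ(2/r₁ − 1/a_t)] = 1425 m/s.
Δv₁ = v_p − v_c1 = 368.0 m/s.
At r₂: circular v_c2 = √(μ/r₂) = 334.9 m/s; transfer-apoapsis v_a = √[μ(2/r₂ − 1/a_t)] = 143.0 m/s.
Δv₂ = v_c2 − v_a = 191.9 m/s.
Total Δv = Δv₁ + Δv₂ = 559.9 m/s.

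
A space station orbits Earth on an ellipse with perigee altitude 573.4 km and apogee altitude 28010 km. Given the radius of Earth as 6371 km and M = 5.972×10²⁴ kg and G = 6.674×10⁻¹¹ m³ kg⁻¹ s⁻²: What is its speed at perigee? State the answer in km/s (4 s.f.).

v ≈ 9.772 km/s

μ = GM = 6.674×10⁻¹¹ × 5.972×10²⁴ = 3.986×10¹⁴ m³/s².
r_p = 6371 + 573.4 = 6944.4 km = 6.9444×10⁶ m.
r_a = 6371 + 28010 = 34381 km = 3.4381×10⁷ m.
Semi-major axis a = (r_p + r_a)/2 = 20663 km = 2.066×10⁷ m.
Vis-viva: v² = μ(2/r − 1/a) = 3.986×10¹⁴ × (2.880×10⁻⁷ − 4.840×10⁻⁸) = 9.550×10⁷ m²/s².
v = 9772 m/s = 9.772 km/s.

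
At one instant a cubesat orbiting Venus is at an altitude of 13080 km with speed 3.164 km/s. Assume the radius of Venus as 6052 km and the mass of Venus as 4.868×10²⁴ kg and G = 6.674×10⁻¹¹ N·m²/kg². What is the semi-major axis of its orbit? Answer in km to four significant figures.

a ≈ 13560 km

μ = GM = 6.674×10⁻¹¹ × 4.868×10²⁴ = 3.249×10¹⁴ m³/s².
r = 6052 + 13080 = 19132 km = 1.913×10⁷ m.
Specific orbital energy ε = v²/2 − μ/r = (3164)²/2 − 3.249×10¹⁴/1.913×10⁷ = -1.198×10⁷ J/kg.
Since ε = −μ/(2a), a = −μ/(2ε) = 1.356×10⁷ m = 13564 km.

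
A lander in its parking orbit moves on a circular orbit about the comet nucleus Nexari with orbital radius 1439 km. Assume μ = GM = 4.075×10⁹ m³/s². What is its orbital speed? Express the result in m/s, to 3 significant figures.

v ≈ 53.2 m/s

r = 1439 km = 1.439×10⁶ m.
For a circular orbit v = √(μ/r) = √(4.075×10⁹ / 1.439×10⁶) = √(2.832×10³) = 53.21 m/s.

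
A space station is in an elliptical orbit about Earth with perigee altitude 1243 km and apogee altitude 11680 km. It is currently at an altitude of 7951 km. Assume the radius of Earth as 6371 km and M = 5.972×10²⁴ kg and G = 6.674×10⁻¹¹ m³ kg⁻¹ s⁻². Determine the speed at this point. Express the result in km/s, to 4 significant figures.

v ≈ 4.960 km/s

μ = GM = 6.674×10⁻¹¹ × 5.972×10²⁴ = 3.986×10¹⁴ m³/s².
r_p = 6371 + 1243 = 7614.0 km = 7.6140×10⁶ m.
r_a = 6371 + 11680 = 18051 km = 1.8051×10⁷ m.
r = 6371 + 7951 = 14322 km = 1.432×10⁷ m.
Semi-major axis a = (r_p + r_a)/2 = 12832 km = 1.283×10⁷ m.
Vis-viva: v² = μ(2/r − 1/a) = 3.986×10¹⁴ × (1.396×10⁻⁷ − 7.793×10⁻⁸) = 2.460×10⁷ m²/s².
v = 4960 m/s = 4.960 km/s.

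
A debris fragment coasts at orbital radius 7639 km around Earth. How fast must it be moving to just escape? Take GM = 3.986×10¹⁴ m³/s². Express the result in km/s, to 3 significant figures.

v_esc ≈ 10.2 km/s

r = 7639 km = 7.639×10⁶ m.
Escape speed v_esc = √(2μ/r) = √(2 × 3.986×10¹⁴ / 7.639×10⁶) = √(1.044×10⁸) = 10220 m/s.
= 10.22 km/s.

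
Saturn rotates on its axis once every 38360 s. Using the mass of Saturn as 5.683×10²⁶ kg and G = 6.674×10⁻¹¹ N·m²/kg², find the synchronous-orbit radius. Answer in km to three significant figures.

r_sync ≈ 1.12×10⁵ km

μ = GM = 6.674×10⁻¹¹ × 5.683×10²⁶ = 3.793×10¹⁶ m³/s².
A synchronous orbit has period T, so by Kepler's third law a = (μT²/4π²)^(1/3).
μT²/4π² = 3.793×10¹⁶ × (3.836×10⁴)² / 39.48 = 1.414×10²⁴ m³.
a = 1.122×10⁸ m = 1.1223×10⁵ km.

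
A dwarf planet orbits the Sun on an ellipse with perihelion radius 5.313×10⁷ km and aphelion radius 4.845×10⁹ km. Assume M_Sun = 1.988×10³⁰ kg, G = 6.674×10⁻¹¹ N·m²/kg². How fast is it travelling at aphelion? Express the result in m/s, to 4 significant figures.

μ = GM = 6.674×10⁻¹¹ × 1.988×10³⁰ = 1.327×10²⁰ m³/s².
Semi-major axis a = (r_p + r_a)/2 = 2.4491×10⁹ km = 2.449×10¹² m.
Vis-viva: v² = μ(2/r − 1/a) = 1.327×10²⁰ × (4.128×10⁻¹³ − 4.083×10⁻¹³) = 5.941×10⁵ m²/s².
v = 770.8 m/s.

v ≈ 770.8 m/s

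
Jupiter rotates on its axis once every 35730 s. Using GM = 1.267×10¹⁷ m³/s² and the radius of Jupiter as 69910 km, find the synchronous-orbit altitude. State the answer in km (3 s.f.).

h_sync ≈ 90100 km

A synchronous orbit has period T, so by Kepler's third law a = (μT²/4π²)^(1/3).
μT²/4π² = 1.267×10¹⁷ × (3.573×10⁴)² / 39.48 = 4.097×10²⁴ m³.
a = 1.600×10⁸ m = 1.6002×10⁵ km.
Altitude h = a − R = 1.6002×10⁵ − 69910 = 90105 km.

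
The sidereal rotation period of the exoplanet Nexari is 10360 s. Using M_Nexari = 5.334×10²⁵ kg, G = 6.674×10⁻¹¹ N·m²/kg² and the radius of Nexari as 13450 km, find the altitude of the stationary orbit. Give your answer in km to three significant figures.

h_sync ≈ 7860 km

μ = GM = 6.674×10⁻¹¹ × 5.334×10²⁵ = 3.560×10¹⁵ m³/s².
A synchronous orbit has period T, so by Kepler's third law a = (μT²/4π²)^(1/3).
μT²/4π² = 3.560×10¹⁵ × (1.036×10⁴)² / 39.48 = 9.678×10²¹ m³.
a = 2.131×10⁷ m = 21311 km.
Altitude h = a − R = 21311 − 13450 = 7860.8 km.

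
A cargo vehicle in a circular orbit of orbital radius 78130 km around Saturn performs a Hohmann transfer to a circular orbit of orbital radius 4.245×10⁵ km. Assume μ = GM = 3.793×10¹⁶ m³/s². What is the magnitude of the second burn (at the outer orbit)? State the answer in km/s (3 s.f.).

r₁ = 78130 km = 7.813×10⁷ m.
r₂ = 4.245×10⁵ km = 4.245×10⁸ m.
Transfer ellipse a_t = (r₁ + r₂)/2 = 2.513×10⁸ m.
At r₁: circular v_c1 = √(μ/r₁) = 22030 m/s; transfer-perikrone v_p = √[μ(2/r₁ − 1/a_t)] = 28640 m/s.
At r₂: circular v_c2 = √(μ/r₂) = 9453 m/s; transfer-apokrone v_a = √[μ(2/r₂ − 1/a_t)] = 5271 m/s.
Δv₂ = v_c2 − v_a = 4182 m/s.
= 4.182 km/s.

Δv ≈ 4.18 km/s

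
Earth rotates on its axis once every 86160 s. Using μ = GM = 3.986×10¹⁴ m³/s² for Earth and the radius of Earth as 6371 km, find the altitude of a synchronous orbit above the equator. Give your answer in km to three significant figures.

A synchronous orbit has period T, so by Kepler's third law a = (μT²/4π²)^(1/3).
μT²/4π² = 3.986×10¹⁴ × (8.616×10⁴)² / 39.48 = 7.495×10²² m³.
a = 4.216×10⁷ m = 42163 km.
Altitude h = a − R = 42163 − 6371 = 35792 km.

h_sync ≈ 35800 km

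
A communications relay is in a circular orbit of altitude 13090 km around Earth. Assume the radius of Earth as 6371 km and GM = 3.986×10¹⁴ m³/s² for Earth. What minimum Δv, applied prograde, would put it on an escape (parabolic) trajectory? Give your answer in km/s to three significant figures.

Δv ≈ 1.87 km/s

r = 6371 + 13090 = 19461 km = 1.9461×10⁷ m.
Circular speed v_c = √(μ/r) = 4526 m/s.
Escape speed v_esc = √(2μ/r) = √2 × v_c = 6400 m/s.
Δv = v_esc − v_c = 1875 m/s = 1.875 km/s.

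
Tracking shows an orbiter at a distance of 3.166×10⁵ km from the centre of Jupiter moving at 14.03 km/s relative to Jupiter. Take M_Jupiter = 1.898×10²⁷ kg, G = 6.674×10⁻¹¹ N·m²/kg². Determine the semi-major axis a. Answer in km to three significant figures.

μ = GM = 6.674×10⁻¹¹ × 1.898×10²⁷ = 1.267×10¹⁷ m³/s².
r = 3.166×10⁸ m.
Specific orbital energy ε = v²/2 − μ/r = (14030)²/2 − 1.267×10¹⁷/3.166×10⁸ = -3.017×10⁸ J/kg.
Since ε = −μ/(2a), a = −μ/(2ε) = 2.099×10⁸ m = 2.0994×10⁵ km.

a ≈ 2.10×10⁵ km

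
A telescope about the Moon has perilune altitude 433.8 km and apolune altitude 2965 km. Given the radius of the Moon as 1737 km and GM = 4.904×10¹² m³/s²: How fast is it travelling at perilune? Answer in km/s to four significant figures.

r_p = 1737 + 433.8 = 2170.8 km = 2.1708×10⁶ m.
r_a = 1737 + 2965 = 4702.0 km = 4.7020×10⁶ m.
Semi-major axis a = (r_p + r_a)/2 = 3436.4 km = 3.436×10⁶ m.
Vis-viva: v² = μ(2/r − 1/a) = 4.904×10¹² × (9.213×10⁻⁷ − 2.910×10⁻⁷) = 3.091×10⁶ m²/s².
v = 1758 m/s = 1.758 km/s.

v ≈ 1.758 km/s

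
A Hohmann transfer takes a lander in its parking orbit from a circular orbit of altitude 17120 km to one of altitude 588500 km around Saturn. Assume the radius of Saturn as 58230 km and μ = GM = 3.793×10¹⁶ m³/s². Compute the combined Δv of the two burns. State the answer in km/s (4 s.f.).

r₁ = 58230 + 17120 = 75350 km = 7.5350×10⁷ m.
r₂ = 58230 + 588500 = 646730 km = 6.4673×10⁸ m.
Transfer ellipse a_t = (r₁ + r₂)/2 = 3.610×10⁸ m.
At r₁: circular v_c1 = √(μ/r₁) = 22440 m/s; transfer-perikrone v_p = √[μ(2/r₁ − 1/a_t)] = 30030 m/s.
Δv₁ = v_p − v_c1 = 7592 m/s.
At r₂: circular v_c2 = √(μ/r₂) = 7658 m/s; transfer-apokrone v_a = √[μ(2/r₂ − 1/a_t)] = 3499 m/s.
Δv₂ = v_c2 − v_a = 4160 m/s.
Total Δv = Δv₁ + Δv₂ = 11750 m/s = 11.75 km/s.

Δv_total ≈ 11.75 km/s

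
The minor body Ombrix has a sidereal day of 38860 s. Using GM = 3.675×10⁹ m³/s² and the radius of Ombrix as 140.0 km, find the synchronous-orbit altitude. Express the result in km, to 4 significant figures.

A synchronous orbit has period T, so by Kepler's third law a = (μT²/4π²)^(1/3).
μT²/4π² = 3.675×10⁹ × (3.886×10⁴)² / 39.48 = 1.406×10¹⁷ m³.
a = 5.200×10⁵ m = 519.96 km.
Altitude h = a − R = 519.96 − 140.0 = 379.96 km.

h_sync ≈ 380.0 km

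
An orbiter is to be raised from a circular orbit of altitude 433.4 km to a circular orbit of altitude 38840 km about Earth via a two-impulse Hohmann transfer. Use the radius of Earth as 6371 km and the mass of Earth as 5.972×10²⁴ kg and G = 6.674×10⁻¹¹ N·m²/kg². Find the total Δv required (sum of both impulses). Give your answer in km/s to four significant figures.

μ = GM = 6.674×10⁻¹¹ × 5.972×10²⁴ = 3.986×10¹⁴ m³/s².
r₁ = 6371 + 433.4 = 6804.4 km = 6.8044×10⁶ m.
r₂ = 6371 + 38840 = 45211 km = 4.5211×10⁷ m.
Transfer ellipse a_t = (r₁ + r₂)/2 = 2.601×10⁷ m.
At r₁: circular v_c1 = √(μ/r₁) = 7653 m/s; transfer-perigee v_p = √[μ(2/r₁ − 1/a_t)] = 10090 m/s.
Δv₁ = v_p − v_c1 = 2437 m/s.
At r₂: circular v_c2 = √(μ/r₂) = 2969 m/s; transfer-apogee v_a = √[μ(2/r₂ − 1/a_t)] = 1519 m/s.
Δv₂ = v_c2 − v_a = 1450 m/s.
Total Δv = Δv₁ + Δv₂ = 3888 m/s = 3.888 km/s.

Δv_total ≈ 3.888 km/s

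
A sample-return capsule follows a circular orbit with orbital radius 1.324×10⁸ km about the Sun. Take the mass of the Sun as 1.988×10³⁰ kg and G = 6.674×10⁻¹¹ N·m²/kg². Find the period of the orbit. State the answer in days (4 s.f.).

T ≈ 304.2 days

μ = GM = 6.674×10⁻¹¹ × 1.988×10³⁰ = 1.327×10²⁰ m³/s².
r = 1.324×10⁸ km = 1.324×10¹¹ m.
Kepler's third law: T = 2π√(r³/μ) = 2π√((1.324×10¹¹)³ / 1.327×10²⁰).
r³/μ = 1.749×10¹³ s², so T = 2π × 4.182×10⁶ = 2.628×10⁷ s.
Converting: 2.628×10⁷ s ÷ 86400 = 304.2 days.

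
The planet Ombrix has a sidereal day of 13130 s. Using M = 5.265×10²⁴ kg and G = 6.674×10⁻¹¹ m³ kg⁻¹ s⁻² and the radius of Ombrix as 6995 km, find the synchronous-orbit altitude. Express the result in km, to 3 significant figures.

h_sync ≈ 4540 km

μ = GM = 6.674×10⁻¹¹ × 5.265×10²⁴ = 3.514×10¹⁴ m³/s².
A synchronous orbit has period T, so by Kepler's third law a = (μT²/4π²)^(1/3).
μT²/4π² = 3.514×10¹⁴ × (1.313×10⁴)² / 39.48 = 1.534×10²¹ m³.
a = 1.153×10⁷ m = 11534 km.
Altitude h = a − R = 11534 − 6995 = 4539.1 km.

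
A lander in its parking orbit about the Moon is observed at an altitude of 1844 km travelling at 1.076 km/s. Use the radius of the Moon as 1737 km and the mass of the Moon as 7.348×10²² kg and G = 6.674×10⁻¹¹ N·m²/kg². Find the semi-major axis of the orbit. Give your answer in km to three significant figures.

μ = GM = 6.674×10⁻¹¹ × 7.348×10²² = 4.904×10¹² m³/s².
r = 1737 + 1844 = 3581.0 km = 3.581×10⁶ m.
Specific orbital energy ε = v²/2 − μ/r = (1076)²/2 − 4.904×10¹²/3.581×10⁶ = -7.906×10⁵ J/kg.
Since ε = −μ/(2a), a = −μ/(2ε) = 3.102×10⁶ m = 3101.6 km.

a ≈ 3100 km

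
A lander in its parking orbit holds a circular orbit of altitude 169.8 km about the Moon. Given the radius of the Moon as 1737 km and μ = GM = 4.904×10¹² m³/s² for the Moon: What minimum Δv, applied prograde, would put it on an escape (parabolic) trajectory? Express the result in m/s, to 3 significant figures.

Δv ≈ 664 m/s

r = 1737 + 169.8 = 1906.8 km = 1.9068×10⁶ m.
Circular speed v_c = √(μ/r) = 1604 m/s.
Escape speed v_esc = √(2μ/r) = √2 × v_c = 2268 m/s.
Δv = v_esc − v_c = 664.3 m/s.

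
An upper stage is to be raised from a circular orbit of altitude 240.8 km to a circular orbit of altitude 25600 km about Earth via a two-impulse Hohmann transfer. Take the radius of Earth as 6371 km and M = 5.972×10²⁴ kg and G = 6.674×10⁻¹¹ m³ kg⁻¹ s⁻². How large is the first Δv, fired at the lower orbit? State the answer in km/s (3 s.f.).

μ = GM = 6.674×10⁻¹¹ × 5.972×10²⁴ = 3.986×10¹⁴ m³/s².
r₁ = 6371 + 240.8 = 6611.8 km = 6.6118×10⁶ m.
r₂ = 6371 + 25600 = 31971 km = 3.1971×10⁷ m.
Transfer ellipse a_t = (r₁ + r₂)/2 = 1.929×10⁷ m.
At r₁: circular v_c1 = √(μ/r₁) = 7764 m/s; transfer-perigee v_p = √[μ(2/r₁ − 1/a_t)] = 9995 m/s.
Δv₁ = v_p − v_c1 = 2231 m/s.
= 2.231 km/s.

Δv ≈ 2.23 km/s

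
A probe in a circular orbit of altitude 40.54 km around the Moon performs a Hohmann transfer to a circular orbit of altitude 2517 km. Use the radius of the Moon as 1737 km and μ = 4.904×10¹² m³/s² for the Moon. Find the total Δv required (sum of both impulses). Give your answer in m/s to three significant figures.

r₁ = 1737 + 40.54 = 1777.5 km = 1.7775×10⁶ m.
r₂ = 1737 + 2517 = 4254.0 km = 4.2540×10⁶ m.
Transfer ellipse a_t = (r₁ + r₂)/2 = 3.016×10⁶ m.
At r₁: circular v_c1 = √(μ/r₁) = 1661 m/s; transfer-perilune v_p = √[μ(2/r₁ − 1/a_t)] = 1973 m/s.
Δv₁ = v_p − v_c1 = 311.7 m/s.
At r₂: circular v_c2 = √(μ/r₂) = 1074 m/s; transfer-apolune v_a = √[μ(2/r₂ − 1/a_t)] = 824.3 m/s.
Δv₂ = v_c2 − v_a = 249.4 m/s.
Total Δv = Δv₁ + Δv₂ = 561.1 m/s.

Δv_total ≈ 561 m/s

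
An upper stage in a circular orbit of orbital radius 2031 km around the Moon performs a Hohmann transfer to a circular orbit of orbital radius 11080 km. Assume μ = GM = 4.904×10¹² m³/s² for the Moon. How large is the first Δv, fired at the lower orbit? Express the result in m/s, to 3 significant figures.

Δv ≈ 466 m/s

r₁ = 2031 km = 2.031×10⁶ m.
r₂ = 11080 km = 1.108×10⁷ m.
Transfer ellipse a_t = (r₁ + r₂)/2 = 6.556×10⁶ m.
At r₁: circular v_c1 = √(μ/r₁) = 1554 m/s; transfer-perilune v_p = √[μ(2/r₁ − 1/a_t)] = 2020 m/s.
Δv₁ = v_p − v_c1 = 466.3 m/s.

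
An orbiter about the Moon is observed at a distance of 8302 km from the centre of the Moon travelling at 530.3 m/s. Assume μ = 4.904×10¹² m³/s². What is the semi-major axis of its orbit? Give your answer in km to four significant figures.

r = 8.302×10⁶ m.
Specific orbital energy ε = v²/2 − μ/r = (530.3)²/2 − 4.904×10¹²/8.302×10⁶ = -4.501×10⁵ J/kg.
Since ε = −μ/(2a), a = −μ/(2ε) = 5.448×10⁶ m = 5447.8 km.

a ≈ 5448 km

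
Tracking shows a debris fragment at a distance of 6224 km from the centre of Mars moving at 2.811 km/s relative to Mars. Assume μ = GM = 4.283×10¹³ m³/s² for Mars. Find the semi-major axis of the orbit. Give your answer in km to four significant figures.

a ≈ 7307 km

r = 6.224×10⁶ m.
Specific orbital energy ε = v²/2 − μ/r = (2811)²/2 − 4.283×10¹³/6.224×10⁶ = -2.931×10⁶ J/kg.
Since ε = −μ/(2a), a = −μ/(2ε) = 7.307×10⁶ m = 7307.5 km.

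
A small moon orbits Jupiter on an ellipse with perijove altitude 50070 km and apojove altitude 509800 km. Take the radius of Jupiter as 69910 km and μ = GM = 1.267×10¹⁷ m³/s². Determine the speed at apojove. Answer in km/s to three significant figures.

v ≈ 8.66 km/s

r_p = 69910 + 50070 = 119980 km = 1.1998×10⁸ m.
r_a = 69910 + 509800 = 579710 km = 5.7971×10⁸ m.
Semi-major axis a = (r_p + r_a)/2 = 3.4984×10⁵ km = 3.498×10⁸ m.
Vis-viva: v² = μ(2/r − 1/a) = 1.267×10¹⁷ × (3.450×10⁻⁹ − 2.858×10⁻⁹) = 7.495×10⁷ m²/s².
v = 8658 m/s = 8.658 km/s.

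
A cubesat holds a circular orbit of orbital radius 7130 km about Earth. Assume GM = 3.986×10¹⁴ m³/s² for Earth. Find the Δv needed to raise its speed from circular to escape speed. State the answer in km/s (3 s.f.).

Δv ≈ 3.10 km/s

r = 7130 km = 7.130×10⁶ m.
Circular speed v_c = √(μ/r) = 7477 m/s.
Escape speed v_esc = √(2μ/r) = √2 × v_c = 10570 m/s.
Δv = v_esc − v_c = 3097 m/s = 3.097 km/s.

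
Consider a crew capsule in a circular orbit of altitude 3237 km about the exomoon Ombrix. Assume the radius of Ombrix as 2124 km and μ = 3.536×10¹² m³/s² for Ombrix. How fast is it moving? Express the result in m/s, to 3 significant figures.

v ≈ 812 m/s

r = 2124 + 3237 = 5361.0 km = 5.3610×10⁶ m.
For a circular orbit v = √(μ/r) = √(3.536×10¹² / 5.361×10⁶) = √(6.596×10⁵) = 812.1 m/s.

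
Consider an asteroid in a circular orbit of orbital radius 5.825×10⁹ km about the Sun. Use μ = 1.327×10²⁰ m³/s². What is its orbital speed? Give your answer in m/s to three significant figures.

r = 5.825×10⁹ km = 5.825×10¹² m.
For a circular orbit v = √(μ/r) = √(1.327×10²⁰ / 5.825×10¹²) = √(2.278×10⁷) = 4773 m/s.

v ≈ 4770 m/s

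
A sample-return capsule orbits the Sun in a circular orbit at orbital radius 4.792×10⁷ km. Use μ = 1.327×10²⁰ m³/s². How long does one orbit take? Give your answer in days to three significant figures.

T ≈ 66.2 days

r = 4.792×10⁷ km = 4.792×10¹⁰ m.
Kepler's third law: T = 2π√(r³/μ) = 2π√((4.792×10¹⁰)³ / 1.327×10²⁰).
r³/μ = 8.292×10¹¹ s², so T = 2π × 9.106×10⁵ = 5.722×10⁶ s.
Converting: 5.722×10⁶ s ÷ 86400 = 66.22 days.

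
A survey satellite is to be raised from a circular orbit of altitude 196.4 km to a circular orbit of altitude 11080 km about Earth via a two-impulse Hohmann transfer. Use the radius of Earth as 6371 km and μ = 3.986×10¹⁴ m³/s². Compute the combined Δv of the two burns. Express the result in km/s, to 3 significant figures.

Δv_total ≈ 2.85 km/s

r₁ = 6371 + 196.4 = 6567.4 km = 6.5674×10⁶ m.
r₂ = 6371 + 11080 = 17451 km = 1.7451×10⁷ m.
Transfer ellipse a_t = (r₁ + r₂)/2 = 1.201×10⁷ m.
At r₁: circular v_c1 = √(μ/r₁) = 7791 m/s; transfer-perigee v_p = √[μ(2/r₁ − 1/a_t)] = 9391 m/s.
Δv₁ = v_p − v_c1 = 1601 m/s.
At r₂: circular v_c2 = √(μ/r₂) = 4779 m/s; transfer-apogee v_a = √[μ(2/r₂ − 1/a_t)] = 3534 m/s.
Δv₂ = v_c2 − v_a = 1245 m/s.
Total Δv = Δv₁ + Δv₂ = 2846 m/s = 2.846 km/s.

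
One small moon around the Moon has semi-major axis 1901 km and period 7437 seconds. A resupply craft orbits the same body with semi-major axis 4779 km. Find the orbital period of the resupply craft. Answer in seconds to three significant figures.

T₂ ≈ 29600 seconds

Kepler's third law: T² ∝ a³, so T₂ = T₁ (a₂/a₁)^(3/2).
a₂/a₁ = 2.514, (a₂/a₁)^(3/2) = 3.986.
T₂ = 7437 × 3.986 = 29640 seconds.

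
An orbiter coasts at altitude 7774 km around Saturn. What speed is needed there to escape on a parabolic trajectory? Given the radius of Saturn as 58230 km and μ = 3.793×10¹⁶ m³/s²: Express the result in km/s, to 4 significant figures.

r = 58230 + 7774 = 66004 km = 6.6004×10⁷ m.
Escape speed v_esc = √(2μ/r) = √(2 × 3.793×10¹⁶ / 6.600×10⁷) = √(1.149×10⁹) = 33900 m/s.
= 33.90 km/s.

v_esc ≈ 33.90 km/s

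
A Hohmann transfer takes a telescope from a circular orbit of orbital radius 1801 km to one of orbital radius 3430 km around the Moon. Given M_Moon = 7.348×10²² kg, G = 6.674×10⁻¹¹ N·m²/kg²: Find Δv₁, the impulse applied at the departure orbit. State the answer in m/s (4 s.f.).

Δv ≈ 239.5 m/s

μ = GM = 6.674×10⁻¹¹ × 7.348×10²² = 4.904×10¹² m³/s².
r₁ = 1801 km = 1.801×10⁶ m.
r₂ = 3430 km = 3.430×10⁶ m.
Transfer ellipse a_t = (r₁ + r₂)/2 = 2.616×10⁶ m.
At r₁: circular v_c1 = √(μ/r₁) = 1650 m/s; transfer-perilune v_p = √[μ(2/r₁ − 1/a_t)] = 1890 m/s.
Δv₁ = v_p − v_c1 = 239.5 m/s.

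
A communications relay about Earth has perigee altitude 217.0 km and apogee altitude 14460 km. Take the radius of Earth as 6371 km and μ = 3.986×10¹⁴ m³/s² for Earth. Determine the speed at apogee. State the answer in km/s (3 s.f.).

v ≈ 3.03 km/s

r_p = 6371 + 217.0 = 6588.0 km = 6.5880×10⁶ m.
r_a = 6371 + 14460 = 20831 km = 2.0831×10⁷ m.
Semi-major axis a = (r_p + r_a)/2 = 13710 km = 1.371×10⁷ m.
Vis-viva: v² = μ(2/r − 1/a) = 3.986×10¹⁴ × (9.601×10⁻⁸ − 7.294×10⁻⁸) = 9.195×10⁶ m²/s².
v = 3032 m/s = 3.032 km/s.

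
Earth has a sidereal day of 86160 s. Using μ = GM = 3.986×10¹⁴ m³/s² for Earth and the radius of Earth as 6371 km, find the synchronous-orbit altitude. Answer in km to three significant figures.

A synchronous orbit has period T, so by Kepler's third law a = (μT²/4π²)^(1/3).
μT²/4π² = 3.986×10¹⁴ × (8.616×10⁴)² / 39.48 = 7.495×10²² m³.
a = 4.216×10⁷ m = 42163 km.
Altitude h = a − R = 42163 − 6371 = 35792 km.

h_sync ≈ 35800 km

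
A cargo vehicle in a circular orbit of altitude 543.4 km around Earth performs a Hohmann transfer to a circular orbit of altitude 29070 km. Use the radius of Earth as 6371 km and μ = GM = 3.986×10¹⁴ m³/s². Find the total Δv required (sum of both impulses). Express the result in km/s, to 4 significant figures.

r₁ = 6371 + 543.4 = 6914.4 km = 6.9144×10⁶ m.
r₂ = 6371 + 29070 = 35441 km = 3.5441×10⁷ m.
Transfer ellipse a_t = (r₁ + r₂)/2 = 2.118×10⁷ m.
At r₁: circular v_c1 = √(μ/r₁) = 7593 m/s; transfer-perigee v_p = √[μ(2/r₁ − 1/a_t)] = 9822 m/s.
Δv₁ = v_p − v_c1 = 2229 m/s.
At r₂: circular v_c2 = √(μ/r₂) = 3354 m/s; transfer-apogee v_a = √[μ(2/r₂ − 1/a_t)] = 1916 m/s.
Δv₂ = v_c2 − v_a = 1437 m/s.
Total Δv = Δv₁ + Δv₂ = 3667 m/s = 3.667 km/s.

Δv_total ≈ 3.667 km/s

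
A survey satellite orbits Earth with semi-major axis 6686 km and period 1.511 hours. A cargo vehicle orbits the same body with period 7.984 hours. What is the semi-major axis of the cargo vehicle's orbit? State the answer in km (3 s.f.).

Kepler's third law: a³ ∝ T², so a₂ = a₁ (T₂/T₁)^(2/3).
T₂/T₁ = 5.284, (T₂/T₁)^(2/3) = 3.034.
a₂ = 6686 × 3.034 = 20280 km.

a₂ ≈ 20300 km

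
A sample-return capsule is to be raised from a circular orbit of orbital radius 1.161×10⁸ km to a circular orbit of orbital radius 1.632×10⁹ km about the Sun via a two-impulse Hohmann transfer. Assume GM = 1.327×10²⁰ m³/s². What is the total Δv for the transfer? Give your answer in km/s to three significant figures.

Δv_total ≈ 18.1 km/s

r₁ = 1.161×10⁸ km = 1.161×10¹¹ m.
r₂ = 1.632×10⁹ km = 1.632×10¹² m.
Transfer ellipse a_t = (r₁ + r₂)/2 = 8.740×10¹¹ m.
At r₁: circular v_c1 = √(μ/r₁) = 33810 m/s; transfer-perihelion v_p = √[μ(2/r₁ − 1/a_t)] = 46200 m/s.
Δv₁ = v_p − v_c1 = 12390 m/s.
At r₂: circular v_c2 = √(μ/r₂) = 9017 m/s; transfer-aphelion v_a = √[μ(2/r₂ − 1/a_t)] = 3286 m/s.
Δv₂ = v_c2 − v_a = 5731 m/s.
Total Δv = Δv₁ + Δv₂ = 18120 m/s = 18.12 km/s.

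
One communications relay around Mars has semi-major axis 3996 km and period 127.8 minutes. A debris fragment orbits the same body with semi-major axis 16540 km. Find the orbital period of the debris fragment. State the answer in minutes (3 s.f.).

T₂ ≈ 1080 minutes

Kepler's third law: T² ∝ a³, so T₂ = T₁ (a₂/a₁)^(3/2).
a₂/a₁ = 4.139, (a₂/a₁)^(3/2) = 8.421.
T₂ = 127.8 × 8.421 = 1076 minutes.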